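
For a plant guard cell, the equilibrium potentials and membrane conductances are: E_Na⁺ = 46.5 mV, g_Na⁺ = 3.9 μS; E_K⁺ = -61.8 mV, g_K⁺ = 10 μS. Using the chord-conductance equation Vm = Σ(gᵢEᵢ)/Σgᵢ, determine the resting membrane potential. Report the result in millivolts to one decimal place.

-31.4 mV

Σ gᵢEᵢ = 3.9·(46.5) + 10·(-61.8) = -436.65
Σ gᵢ = 3.9 + 10 = 13.9
Vm = -436.65 / 13.9 = -31.41 mV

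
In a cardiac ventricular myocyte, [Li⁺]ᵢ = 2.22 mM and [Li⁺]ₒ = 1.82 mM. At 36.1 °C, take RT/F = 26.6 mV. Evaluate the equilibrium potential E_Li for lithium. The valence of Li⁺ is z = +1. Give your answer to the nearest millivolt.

-5 mV

E = (26.6/z) · ln([Li⁺]_out/[Li⁺]_in) with z = +1.
= (26.6/1) · ln(1.82/2.22) = 26.60 · ln(0.8198)
= 26.60 · (-0.1987) = -5.28 mV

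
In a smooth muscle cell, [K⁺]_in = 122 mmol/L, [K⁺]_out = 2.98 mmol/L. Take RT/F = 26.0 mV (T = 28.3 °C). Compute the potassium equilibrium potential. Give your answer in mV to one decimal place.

E = (26.0/z) · ln([K⁺]_out/[K⁺]_in) with z = +1.
= (26.0/1) · ln(2.98/122) = 26.00 · ln(0.02443)
= 26.00 · (-3.7121) = -96.51 mV

-96.5 mV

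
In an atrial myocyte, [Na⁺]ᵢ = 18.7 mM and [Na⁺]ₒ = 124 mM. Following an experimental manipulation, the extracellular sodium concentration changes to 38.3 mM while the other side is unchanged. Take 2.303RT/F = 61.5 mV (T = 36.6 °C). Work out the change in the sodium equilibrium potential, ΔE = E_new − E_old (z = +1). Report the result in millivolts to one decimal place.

-31.4 mV

E_old = (61.5/1)·log₁₀(124/18.7) = 50.53 mV
E_new = (61.5/1)·log₁₀(38.3/18.7) = 19.15 mV
ΔE = 19.15 − (50.53) = -31.38 mV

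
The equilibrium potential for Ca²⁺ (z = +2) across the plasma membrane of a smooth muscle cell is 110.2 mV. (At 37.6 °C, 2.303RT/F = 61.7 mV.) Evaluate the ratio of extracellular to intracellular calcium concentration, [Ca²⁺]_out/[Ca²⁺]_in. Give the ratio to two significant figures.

log₁₀([out]/[in]) = E·z/(61.7) = 110.2 × 2 / 61.7 = 3.5721
[out]/[in] = 10^(3.5721) = 3734

3700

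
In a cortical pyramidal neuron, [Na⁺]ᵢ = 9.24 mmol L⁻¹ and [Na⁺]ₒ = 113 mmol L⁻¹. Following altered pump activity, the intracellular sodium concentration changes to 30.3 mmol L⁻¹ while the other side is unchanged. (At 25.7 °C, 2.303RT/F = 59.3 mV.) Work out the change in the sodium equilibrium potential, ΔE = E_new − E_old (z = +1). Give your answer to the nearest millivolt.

-31 mV

E_old = (59.3/1)·log₁₀(113/9.24) = 64.48 mV
E_new = (59.3/1)·log₁₀(113/30.3) = 33.90 mV
ΔE = 33.90 − (64.48) = -30.59 mV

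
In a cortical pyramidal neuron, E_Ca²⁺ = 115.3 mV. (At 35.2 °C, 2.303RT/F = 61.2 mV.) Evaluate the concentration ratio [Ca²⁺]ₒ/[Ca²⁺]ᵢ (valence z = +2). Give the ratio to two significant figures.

5900

log₁₀([out]/[in]) = E·z/(61.2) = 115.3 × 2 / 61.2 = 3.7680
[out]/[in] = 10^(3.7680) = 5861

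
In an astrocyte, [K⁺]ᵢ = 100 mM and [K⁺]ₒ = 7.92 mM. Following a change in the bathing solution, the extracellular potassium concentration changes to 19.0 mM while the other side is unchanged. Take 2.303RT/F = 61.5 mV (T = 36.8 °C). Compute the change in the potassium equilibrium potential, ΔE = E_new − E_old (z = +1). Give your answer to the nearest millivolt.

23 mV

E_old = (61.5/1)·log₁₀(7.92/100) = -67.73 mV
E_new = (61.5/1)·log₁₀(19.0/100) = -44.36 mV
ΔE = -44.36 − (-67.73) = 23.37 mV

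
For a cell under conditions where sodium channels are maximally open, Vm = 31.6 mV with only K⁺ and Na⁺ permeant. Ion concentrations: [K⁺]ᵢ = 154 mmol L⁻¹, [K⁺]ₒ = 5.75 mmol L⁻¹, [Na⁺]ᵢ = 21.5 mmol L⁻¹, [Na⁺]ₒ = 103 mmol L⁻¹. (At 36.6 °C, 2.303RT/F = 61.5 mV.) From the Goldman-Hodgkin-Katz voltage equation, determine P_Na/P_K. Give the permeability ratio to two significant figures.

Let α = P_Na/P_K. GHK: Vm = 61.5·log₁₀[(Kₒ + α·Naₒ)/(Kᵢ + α·Naᵢ)].
10^(Vm/61.5) = 10^(31.6/61.5) = 3.2645
So 3.2645·(Kᵢ + α·Naᵢ) = Kₒ + α·Naₒ → α = (3.2645·154.0 − 5.75) / (103.0 − 3.2645·21.5)
α = (502.7 − 5.75) / (103.0 − 70.19) = 497/32.81 = 15.15

15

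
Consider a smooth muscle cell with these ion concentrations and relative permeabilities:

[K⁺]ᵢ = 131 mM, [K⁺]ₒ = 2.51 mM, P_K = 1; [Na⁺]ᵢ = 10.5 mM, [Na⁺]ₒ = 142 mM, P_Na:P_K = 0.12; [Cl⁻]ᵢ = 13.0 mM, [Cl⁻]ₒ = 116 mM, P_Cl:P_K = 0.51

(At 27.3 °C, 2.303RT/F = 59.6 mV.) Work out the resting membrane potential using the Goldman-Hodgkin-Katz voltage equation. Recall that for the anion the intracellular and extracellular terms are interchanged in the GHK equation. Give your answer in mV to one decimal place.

-51.5 mV

Vm = 59.6 · log₁₀[(Σ P·[cation]ₒ + Σ P·[anion]ᵢ) / (Σ P·[cation]ᵢ + Σ P·[anion]ₒ)]
Numerator = 1×2.51 + 0.12×142 + 0.51×13.0 = 26.18
Denominator = 1×131 + 0.12×10.5 + 0.51×116 = 191.4
Vm = 59.6 · log₁₀(0.13677) = 59.6 × (-0.8640) = -51.50 mV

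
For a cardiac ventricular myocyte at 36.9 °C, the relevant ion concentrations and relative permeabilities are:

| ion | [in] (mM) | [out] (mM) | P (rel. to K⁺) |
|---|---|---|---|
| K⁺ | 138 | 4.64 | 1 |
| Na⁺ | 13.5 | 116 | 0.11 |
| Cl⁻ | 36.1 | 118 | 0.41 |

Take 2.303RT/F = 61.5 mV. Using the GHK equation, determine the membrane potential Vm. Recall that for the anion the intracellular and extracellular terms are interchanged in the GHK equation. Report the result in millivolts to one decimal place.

Vm = 61.5 · log₁₀[(Σ P·[cation]ₒ + Σ P·[anion]ᵢ) / (Σ P·[cation]ᵢ + Σ P·[anion]ₒ)]
Numerator = 1×4.64 + 0.11×116 + 0.41×36.1 = 32.2
Denominator = 1×138 + 0.11×13.5 + 0.41×118 = 187.9
Vm = 61.5 · log₁₀(0.1714) = 61.5 × (-0.7660) = -47.11 mV

-47.1 mV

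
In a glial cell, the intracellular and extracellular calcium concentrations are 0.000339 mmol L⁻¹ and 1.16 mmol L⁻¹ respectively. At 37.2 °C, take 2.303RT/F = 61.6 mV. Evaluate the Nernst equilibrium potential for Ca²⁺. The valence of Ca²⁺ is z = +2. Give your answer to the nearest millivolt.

E = (61.6/z) · log₁₀([Ca²⁺]_out/[Ca²⁺]_in) with z = +2.
= (61.6/2) · log₁₀(1.16/0.000339) = 30.80 · log₁₀(3422)
= 30.80 · (3.5343) = 108.86 mV

109 mV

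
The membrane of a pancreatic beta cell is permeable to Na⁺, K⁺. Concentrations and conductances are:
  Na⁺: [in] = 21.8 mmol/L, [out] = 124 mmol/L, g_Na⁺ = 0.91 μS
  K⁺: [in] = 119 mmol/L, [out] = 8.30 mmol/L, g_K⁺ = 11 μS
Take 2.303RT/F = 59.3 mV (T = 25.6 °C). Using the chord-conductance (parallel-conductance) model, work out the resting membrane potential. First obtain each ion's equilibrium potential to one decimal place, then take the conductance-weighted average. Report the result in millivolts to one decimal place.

-59.9 mV

E_Na⁺ = (59.3/1)·log₁₀(124/21.8) = 44.8 mV
E_K⁺ = (59.3/1)·log₁₀(8.30/119) = -68.6 mV
Vm = (Σ gᵢEᵢ)/(Σ gᵢ) = (0.91·44.8 + 11·-68.6) / (0.91 + 11)
= -713.83 / 11.91 = -59.94 mV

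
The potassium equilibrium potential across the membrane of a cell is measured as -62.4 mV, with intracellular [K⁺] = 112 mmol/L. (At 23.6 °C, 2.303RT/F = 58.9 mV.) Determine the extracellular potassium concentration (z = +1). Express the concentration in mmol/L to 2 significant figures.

Nernst: E = (58.9/1) · log₁₀([out]/[in]), so log₁₀([out]/[in]) = -62.4 × 1 / 58.9 = -1.0594.
[out]/[in] = 10^(-1.0594) = 0.08721.
[out] = 0.08721 × 112 = 9.768 mmol/L.

9.8 mmol/L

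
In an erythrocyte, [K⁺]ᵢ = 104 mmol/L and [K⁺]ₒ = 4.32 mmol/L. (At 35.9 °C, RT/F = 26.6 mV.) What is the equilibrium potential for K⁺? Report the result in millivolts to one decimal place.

E = (26.6/z) · ln([K⁺]_out/[K⁺]_in) with z = +1.
= (26.6/1) · ln(4.32/104) = 26.60 · ln(0.04154)
= 26.60 · (-3.1811) = -84.62 mV

-84.6 mV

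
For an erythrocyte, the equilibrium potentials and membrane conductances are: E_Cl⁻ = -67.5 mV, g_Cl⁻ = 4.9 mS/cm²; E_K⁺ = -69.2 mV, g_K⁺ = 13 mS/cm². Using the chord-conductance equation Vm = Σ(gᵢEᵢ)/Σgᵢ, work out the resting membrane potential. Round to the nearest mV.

Σ gᵢEᵢ = 4.9·(-67.5) + 13·(-69.2) = -1230.35
Σ gᵢ = 4.9 + 13 = 17.9
Vm = -1230.35 / 17.9 = -68.73 mV

-69 mV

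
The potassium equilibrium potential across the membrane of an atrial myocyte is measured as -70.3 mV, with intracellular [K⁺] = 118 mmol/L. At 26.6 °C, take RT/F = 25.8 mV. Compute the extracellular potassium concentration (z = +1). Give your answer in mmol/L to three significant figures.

7.74 mmol/L

Nernst: E = (25.8/1) · ln([out]/[in]), so ln([out]/[in]) = -70.3 × 1 / 25.8 = -2.7248.
[out]/[in] = e^(-2.7248) = 0.06556.
[out] = 0.06556 × 118 = 7.736 mmol/L.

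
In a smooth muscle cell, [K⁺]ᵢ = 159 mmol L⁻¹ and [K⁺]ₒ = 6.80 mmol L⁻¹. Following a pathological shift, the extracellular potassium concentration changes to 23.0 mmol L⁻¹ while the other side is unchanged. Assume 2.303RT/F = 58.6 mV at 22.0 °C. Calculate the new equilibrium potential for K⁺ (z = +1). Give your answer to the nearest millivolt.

After the shift: [K⁺]_out = 23.0, [K⁺]_in = 159 mmol L⁻¹.
E_new = (58.6/1)·log₁₀(23.0/159) = 58.60 · (-0.8397) = -49.20 mV

-49 mV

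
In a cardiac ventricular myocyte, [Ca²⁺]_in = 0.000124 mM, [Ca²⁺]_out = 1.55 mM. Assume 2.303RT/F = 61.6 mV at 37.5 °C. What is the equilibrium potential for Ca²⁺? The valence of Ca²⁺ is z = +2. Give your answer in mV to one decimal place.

126.2 mV

E = (61.6/z) · log₁₀([Ca²⁺]_out/[Ca²⁺]_in) with z = +2.
= (61.6/2) · log₁₀(1.55/0.000124) = 30.80 · log₁₀(1.25e+04)
= 30.80 · (4.0969) = 126.18 mV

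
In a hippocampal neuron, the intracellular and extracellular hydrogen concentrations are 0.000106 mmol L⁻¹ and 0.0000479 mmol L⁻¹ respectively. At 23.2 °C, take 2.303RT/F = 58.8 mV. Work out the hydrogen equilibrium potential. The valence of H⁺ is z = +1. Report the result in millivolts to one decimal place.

-20.3 mV

E = (58.8/z) · log₁₀([H⁺]_out/[H⁺]_in) with z = +1.
= (58.8/1) · log₁₀(0.0000479/0.000106) = 58.80 · log₁₀(0.4519)
= 58.80 · (-0.3450) = -20.28 mV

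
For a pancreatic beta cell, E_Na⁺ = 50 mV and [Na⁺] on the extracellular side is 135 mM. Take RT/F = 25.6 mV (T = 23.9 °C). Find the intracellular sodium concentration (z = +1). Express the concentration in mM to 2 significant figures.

19 mM

Nernst: E = (25.6/1) · ln([out]/[in]), so ln([out]/[in]) = 50.0 × 1 / 25.6 = 1.9531.
[out]/[in] = e^(1.9531) = 7.051.
[in] = 135 / 7.051 = 19.15 mM.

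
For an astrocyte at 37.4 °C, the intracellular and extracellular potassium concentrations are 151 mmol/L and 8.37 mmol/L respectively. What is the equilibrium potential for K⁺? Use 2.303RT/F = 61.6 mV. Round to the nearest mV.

E = (61.6/z) · log₁₀([K⁺]_out/[K⁺]_in) with z = +1.
= (61.6/1) · log₁₀(8.37/151) = 61.60 · log₁₀(0.05543)
= 61.60 · (-1.2563) = -77.39 mV

-77 mV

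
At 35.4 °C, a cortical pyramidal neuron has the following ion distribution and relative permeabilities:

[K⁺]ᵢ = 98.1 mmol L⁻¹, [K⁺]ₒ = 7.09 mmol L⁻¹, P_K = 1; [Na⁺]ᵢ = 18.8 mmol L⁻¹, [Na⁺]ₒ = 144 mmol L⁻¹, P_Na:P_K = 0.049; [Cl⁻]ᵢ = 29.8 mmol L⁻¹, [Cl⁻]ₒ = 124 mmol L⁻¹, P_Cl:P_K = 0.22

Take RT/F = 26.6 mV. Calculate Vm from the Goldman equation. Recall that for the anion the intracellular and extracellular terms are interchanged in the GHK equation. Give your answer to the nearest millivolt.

-48 mV

Vm = 26.6 · ln[(Σ P·[cation]ₒ + Σ P·[anion]ᵢ) / (Σ P·[cation]ᵢ + Σ P·[anion]ₒ)]
Numerator = 1×7.09 + 0.049×144 + 0.22×29.8 = 20.7
Denominator = 1×98.1 + 0.049×18.8 + 0.22×124 = 126.3
Vm = 26.6 · ln(0.16391) = 26.6 × (-1.8084) = -48.10 mV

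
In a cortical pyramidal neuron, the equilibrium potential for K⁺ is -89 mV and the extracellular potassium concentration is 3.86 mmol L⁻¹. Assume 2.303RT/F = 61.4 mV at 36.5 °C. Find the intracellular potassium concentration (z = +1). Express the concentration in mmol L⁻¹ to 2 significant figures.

110 mmol L⁻¹

Nernst: E = (61.4/1) · log₁₀([out]/[in]), so log₁₀([out]/[in]) = -89.0 × 1 / 61.4 = -1.4495.
[out]/[in] = 10^(-1.4495) = 0.03552.
[in] = 3.86 / 0.03552 = 108.7 mmol L⁻¹.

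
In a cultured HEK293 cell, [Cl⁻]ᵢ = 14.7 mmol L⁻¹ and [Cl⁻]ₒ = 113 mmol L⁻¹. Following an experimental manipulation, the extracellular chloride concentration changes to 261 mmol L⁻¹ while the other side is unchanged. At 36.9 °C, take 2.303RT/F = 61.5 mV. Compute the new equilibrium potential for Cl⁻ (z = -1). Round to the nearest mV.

-77 mV

After the shift: [Cl⁻]_out = 261, [Cl⁻]_in = 14.7 mmol L⁻¹.
E_new = (61.5/-1)·log₁₀(261/14.7) = -61.50 · (1.2493) = -76.83 mV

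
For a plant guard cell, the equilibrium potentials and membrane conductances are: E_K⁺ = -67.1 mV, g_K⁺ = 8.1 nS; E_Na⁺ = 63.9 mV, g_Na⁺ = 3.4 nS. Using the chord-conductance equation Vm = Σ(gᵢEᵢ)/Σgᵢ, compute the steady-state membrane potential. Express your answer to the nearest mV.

-28 mV

Σ gᵢEᵢ = 8.1·(-67.1) + 3.4·(63.9) = -326.25
Σ gᵢ = 8.1 + 3.4 = 11.5
Vm = -326.25 / 11.5 = -28.37 mV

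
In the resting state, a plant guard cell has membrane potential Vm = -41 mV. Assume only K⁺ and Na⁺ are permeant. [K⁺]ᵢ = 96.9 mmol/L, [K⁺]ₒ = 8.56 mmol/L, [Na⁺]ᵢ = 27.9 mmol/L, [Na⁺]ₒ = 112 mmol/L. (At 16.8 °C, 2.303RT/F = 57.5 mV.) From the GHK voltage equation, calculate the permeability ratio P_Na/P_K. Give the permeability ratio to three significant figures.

Let α = P_Na/P_K. GHK: Vm = 57.5·log₁₀[(Kₒ + α·Naₒ)/(Kᵢ + α·Naᵢ)].
10^(Vm/57.5) = 10^(-41.0/57.5) = 0.19362
So 0.19362·(Kᵢ + α·Naᵢ) = Kₒ + α·Naₒ → α = (0.19362·96.9 − 8.56) / (112.0 − 0.19362·27.9)
α = (18.76 − 8.56) / (112.0 − 5.402) = 10.2/106.6 = 0.09571

0.0957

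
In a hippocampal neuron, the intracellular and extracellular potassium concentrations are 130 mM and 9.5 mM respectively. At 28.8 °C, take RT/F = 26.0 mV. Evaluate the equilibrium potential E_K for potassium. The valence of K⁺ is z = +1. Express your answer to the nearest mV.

E = (26.0/z) · ln([K⁺]_out/[K⁺]_in) with z = +1.
= (26.0/1) · ln(9.5/130) = 26.00 · ln(0.07308)
= 26.00 · (-2.6162) = -68.02 mV

-68 mV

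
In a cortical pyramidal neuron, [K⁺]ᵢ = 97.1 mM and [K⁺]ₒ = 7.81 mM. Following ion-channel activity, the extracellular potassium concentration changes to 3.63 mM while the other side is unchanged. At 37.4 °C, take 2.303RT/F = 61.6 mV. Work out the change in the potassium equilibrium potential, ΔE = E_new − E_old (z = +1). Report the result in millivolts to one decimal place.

-20.5 mV

E_old = (61.6/1)·log₁₀(7.81/97.1) = -67.43 mV
E_new = (61.6/1)·log₁₀(3.63/97.1) = -87.92 mV
ΔE = -87.92 − (-67.43) = -20.50 mV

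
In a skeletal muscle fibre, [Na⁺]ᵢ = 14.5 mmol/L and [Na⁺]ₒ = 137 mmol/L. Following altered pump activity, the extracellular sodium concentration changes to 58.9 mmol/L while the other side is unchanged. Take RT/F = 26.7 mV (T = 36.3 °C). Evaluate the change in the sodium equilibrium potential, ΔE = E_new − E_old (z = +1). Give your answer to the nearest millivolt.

E_old = (26.7/1)·ln(137/14.5) = 59.96 mV
E_new = (26.7/1)·ln(58.9/14.5) = 37.43 mV
ΔE = 37.43 − (59.96) = -22.54 mV

-23 mV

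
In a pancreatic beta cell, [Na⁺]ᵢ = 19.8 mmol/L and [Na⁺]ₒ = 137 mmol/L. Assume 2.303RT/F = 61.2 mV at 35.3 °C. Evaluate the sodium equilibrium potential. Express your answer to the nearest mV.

E = (61.2/z) · log₁₀([Na⁺]_out/[Na⁺]_in) with z = +1.
= (61.2/1) · log₁₀(137/19.8) = 61.20 · log₁₀(6.919)
= 61.20 · (0.8401) = 51.41 mV

51 mV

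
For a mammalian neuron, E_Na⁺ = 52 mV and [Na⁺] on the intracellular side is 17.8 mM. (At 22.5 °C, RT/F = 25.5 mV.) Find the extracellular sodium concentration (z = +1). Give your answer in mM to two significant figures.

Nernst: E = (25.5/1) · ln([out]/[in]), so ln([out]/[in]) = 52.0 × 1 / 25.5 = 2.0392.
[out]/[in] = e^(2.0392) = 7.685.
[out] = 7.685 × 17.8 = 136.8 mM.

140 mM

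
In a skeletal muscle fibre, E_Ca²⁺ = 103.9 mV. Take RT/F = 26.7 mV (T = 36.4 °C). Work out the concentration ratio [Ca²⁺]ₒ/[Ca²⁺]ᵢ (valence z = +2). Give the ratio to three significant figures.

ln([out]/[in]) = E·z/(26.7) = 103.9 × 2 / 26.7 = 7.7828
[out]/[in] = e^(7.7828) = 2399

2400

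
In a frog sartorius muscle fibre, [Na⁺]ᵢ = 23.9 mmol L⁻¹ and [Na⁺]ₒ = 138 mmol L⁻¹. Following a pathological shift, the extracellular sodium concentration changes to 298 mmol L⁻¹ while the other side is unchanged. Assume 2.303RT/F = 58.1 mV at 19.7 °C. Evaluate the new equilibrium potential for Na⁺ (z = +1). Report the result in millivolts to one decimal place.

After the shift: [Na⁺]_out = 298, [Na⁺]_in = 23.9 mmol L⁻¹.
E_new = (58.1/1)·log₁₀(298/23.9) = 58.10 · (1.0958) = 63.67 mV

63.7 mV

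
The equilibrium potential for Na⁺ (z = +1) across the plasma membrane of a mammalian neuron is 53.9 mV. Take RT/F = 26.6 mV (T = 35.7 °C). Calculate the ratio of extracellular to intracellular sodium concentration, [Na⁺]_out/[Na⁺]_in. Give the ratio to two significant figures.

ln([out]/[in]) = E·z/(26.6) = 53.9 × 1 / 26.6 = 2.0263
[out]/[in] = e^(2.0263) = 7.586

7.6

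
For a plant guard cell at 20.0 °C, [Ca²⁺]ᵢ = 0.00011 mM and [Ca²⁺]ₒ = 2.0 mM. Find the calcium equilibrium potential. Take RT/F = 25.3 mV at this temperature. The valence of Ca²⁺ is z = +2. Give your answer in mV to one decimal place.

124.1 mV

E = (25.3/z) · ln([Ca²⁺]_out/[Ca²⁺]_in) with z = +2.
= (25.3/2) · ln(2.0/0.00011) = 12.65 · ln(1.818e+04)
= 12.65 · (9.8082) = 124.07 mV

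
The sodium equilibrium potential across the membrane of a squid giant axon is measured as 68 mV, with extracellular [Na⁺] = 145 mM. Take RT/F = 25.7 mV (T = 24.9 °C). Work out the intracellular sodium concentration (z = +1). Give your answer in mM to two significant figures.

Nernst: E = (25.7/1) · ln([out]/[in]), so ln([out]/[in]) = 68.0 × 1 / 25.7 = 2.6459.
[out]/[in] = e^(2.6459) = 14.1.
[in] = 145 / 14.1 = 10.29 mM.

10 mM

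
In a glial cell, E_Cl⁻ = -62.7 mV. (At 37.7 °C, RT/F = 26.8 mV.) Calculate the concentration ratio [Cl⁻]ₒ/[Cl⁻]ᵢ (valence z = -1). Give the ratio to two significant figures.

ln([out]/[in]) = E·z/(26.8) = -62.7 × -1 / 26.8 = 2.3396
[out]/[in] = e^(2.3396) = 10.38

10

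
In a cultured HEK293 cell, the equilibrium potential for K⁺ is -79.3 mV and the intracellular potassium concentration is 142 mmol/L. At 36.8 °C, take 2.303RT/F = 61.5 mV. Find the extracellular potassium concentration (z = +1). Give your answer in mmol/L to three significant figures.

7.29 mmol/L

Nernst: E = (61.5/1) · log₁₀([out]/[in]), so log₁₀([out]/[in]) = -79.3 × 1 / 61.5 = -1.2894.
[out]/[in] = 10^(-1.2894) = 0.05135.
[out] = 0.05135 × 142 = 7.292 mmol/L.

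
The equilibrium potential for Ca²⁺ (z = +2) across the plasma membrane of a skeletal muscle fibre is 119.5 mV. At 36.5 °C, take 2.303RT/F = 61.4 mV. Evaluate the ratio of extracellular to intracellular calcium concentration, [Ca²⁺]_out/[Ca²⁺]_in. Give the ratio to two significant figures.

7800

log₁₀([out]/[in]) = E·z/(61.4) = 119.5 × 2 / 61.4 = 3.8925
[out]/[in] = 10^(3.8925) = 7807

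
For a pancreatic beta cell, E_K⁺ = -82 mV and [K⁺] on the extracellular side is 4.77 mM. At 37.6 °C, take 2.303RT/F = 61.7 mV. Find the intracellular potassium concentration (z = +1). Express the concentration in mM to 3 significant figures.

102 mM

Nernst: E = (61.7/1) · log₁₀([out]/[in]), so log₁₀([out]/[in]) = -82.0 × 1 / 61.7 = -1.3290.
[out]/[in] = 10^(-1.3290) = 0.04688.
[in] = 4.77 / 0.04688 = 101.7 mM.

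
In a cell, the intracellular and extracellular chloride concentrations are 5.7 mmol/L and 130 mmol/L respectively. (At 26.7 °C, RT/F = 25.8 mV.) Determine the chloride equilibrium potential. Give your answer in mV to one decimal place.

E = (25.8/z) · ln([Cl⁻]_out/[Cl⁻]_in) with z = -1.
For an anion, dividing by z = -1 reverses the sign.
= (25.8/-1) · ln(130/5.7) = -25.80 · ln(22.81)
= -25.80 · (3.1271) = -80.68 mV

-80.7 mV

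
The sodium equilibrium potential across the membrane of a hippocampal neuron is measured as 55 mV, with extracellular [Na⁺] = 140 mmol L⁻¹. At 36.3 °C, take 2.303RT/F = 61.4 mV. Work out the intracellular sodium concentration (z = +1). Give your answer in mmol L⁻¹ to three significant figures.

17.8 mmol L⁻¹

Nernst: E = (61.4/1) · log₁₀([out]/[in]), so log₁₀([out]/[in]) = 55.0 × 1 / 61.4 = 0.8958.
[out]/[in] = 10^(0.8958) = 7.866.
[in] = 140 / 7.866 = 17.8 mmol L⁻¹.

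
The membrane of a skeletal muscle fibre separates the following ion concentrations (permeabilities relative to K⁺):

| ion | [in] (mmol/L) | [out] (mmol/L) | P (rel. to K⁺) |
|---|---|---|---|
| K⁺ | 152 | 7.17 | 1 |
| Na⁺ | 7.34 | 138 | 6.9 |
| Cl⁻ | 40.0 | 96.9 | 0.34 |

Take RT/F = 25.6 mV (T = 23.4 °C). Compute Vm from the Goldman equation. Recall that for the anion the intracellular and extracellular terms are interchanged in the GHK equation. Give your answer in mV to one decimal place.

36.3 mV

Vm = 25.6 · ln[(Σ P·[cation]ₒ + Σ P·[anion]ᵢ) / (Σ P·[cation]ᵢ + Σ P·[anion]ₒ)]
Numerator = 1×7.17 + 6.9×138 + 0.34×40.0 = 973
Denominator = 1×152 + 6.9×7.34 + 0.34×96.9 = 235.6
Vm = 25.6 · ln(4.1299) = 25.6 × (1.4183) = 36.31 mV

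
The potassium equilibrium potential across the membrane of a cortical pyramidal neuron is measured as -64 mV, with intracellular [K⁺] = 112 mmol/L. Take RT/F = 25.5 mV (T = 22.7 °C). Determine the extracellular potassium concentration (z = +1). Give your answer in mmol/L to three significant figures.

Nernst: E = (25.5/1) · ln([out]/[in]), so ln([out]/[in]) = -64.0 × 1 / 25.5 = -2.5098.
[out]/[in] = e^(-2.5098) = 0.08128.
[out] = 0.08128 × 112 = 9.104 mmol/L.

9.10 mmol/L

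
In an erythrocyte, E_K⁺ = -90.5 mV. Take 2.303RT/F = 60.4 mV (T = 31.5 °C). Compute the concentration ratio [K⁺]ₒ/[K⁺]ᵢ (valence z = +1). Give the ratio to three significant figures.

log₁₀([out]/[in]) = E·z/(60.4) = -90.5 × 1 / 60.4 = -1.4983
[out]/[in] = 10^(-1.4983) = 0.03174

0.0317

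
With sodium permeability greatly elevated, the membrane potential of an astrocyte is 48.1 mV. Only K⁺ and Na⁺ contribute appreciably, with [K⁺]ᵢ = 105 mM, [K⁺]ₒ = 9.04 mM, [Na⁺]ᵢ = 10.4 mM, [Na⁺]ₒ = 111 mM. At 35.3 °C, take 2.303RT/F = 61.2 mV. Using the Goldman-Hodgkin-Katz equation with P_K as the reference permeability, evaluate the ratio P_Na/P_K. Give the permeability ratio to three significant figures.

Let α = P_Na/P_K. GHK: Vm = 61.2·log₁₀[(Kₒ + α·Naₒ)/(Kᵢ + α·Naᵢ)].
10^(Vm/61.2) = 10^(48.1/61.2) = 6.1087
So 6.1087·(Kᵢ + α·Naᵢ) = Kₒ + α·Naₒ → α = (6.1087·105.0 − 9.04) / (111.0 − 6.1087·10.4)
α = (641.4 − 9.04) / (111.0 − 63.53) = 632.4/47.47 = 13.32

13.3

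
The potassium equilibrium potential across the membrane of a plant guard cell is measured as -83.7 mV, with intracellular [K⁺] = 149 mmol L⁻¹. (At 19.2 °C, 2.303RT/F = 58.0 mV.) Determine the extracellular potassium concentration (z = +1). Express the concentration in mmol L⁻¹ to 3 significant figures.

Nernst: E = (58.0/1) · log₁₀([out]/[in]), so log₁₀([out]/[in]) = -83.7 × 1 / 58.0 = -1.4431.
[out]/[in] = 10^(-1.4431) = 0.03605.
[out] = 0.03605 × 149 = 5.371 mmol L⁻¹.

5.37 mmol L⁻¹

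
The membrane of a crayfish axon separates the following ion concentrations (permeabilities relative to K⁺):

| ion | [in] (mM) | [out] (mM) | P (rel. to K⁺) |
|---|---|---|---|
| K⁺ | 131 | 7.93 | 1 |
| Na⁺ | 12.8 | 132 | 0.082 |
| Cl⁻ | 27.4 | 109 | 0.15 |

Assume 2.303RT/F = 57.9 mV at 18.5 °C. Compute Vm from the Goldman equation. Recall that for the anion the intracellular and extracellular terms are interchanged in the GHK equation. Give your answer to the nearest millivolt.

-47 mV

Vm = 57.9 · log₁₀[(Σ P·[cation]ₒ + Σ P·[anion]ᵢ) / (Σ P·[cation]ᵢ + Σ P·[anion]ₒ)]
Numerator = 1×7.93 + 0.082×132 + 0.15×27.4 = 22.86
Denominator = 1×131 + 0.082×12.8 + 0.15×109 = 148.4
Vm = 57.9 · log₁₀(0.15407) = 57.9 × (-0.8123) = -47.03 mV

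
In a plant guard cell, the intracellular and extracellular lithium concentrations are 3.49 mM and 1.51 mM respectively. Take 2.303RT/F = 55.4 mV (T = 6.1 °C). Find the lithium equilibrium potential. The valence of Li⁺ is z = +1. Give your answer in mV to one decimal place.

-20.2 mV

E = (55.4/z) · log₁₀([Li⁺]_out/[Li⁺]_in) with z = +1.
= (55.4/1) · log₁₀(1.51/3.49) = 55.40 · log₁₀(0.4327)
= 55.40 · (-0.3638) = -20.16 mV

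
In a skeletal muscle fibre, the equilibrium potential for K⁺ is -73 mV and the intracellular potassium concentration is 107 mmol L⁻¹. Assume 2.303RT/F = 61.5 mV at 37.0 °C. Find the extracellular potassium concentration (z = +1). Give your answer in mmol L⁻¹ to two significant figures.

Nernst: E = (61.5/1) · log₁₀([out]/[in]), so log₁₀([out]/[in]) = -73.0 × 1 / 61.5 = -1.1870.
[out]/[in] = 10^(-1.1870) = 0.06501.
[out] = 0.06501 × 107 = 6.957 mmol L⁻¹.

7.0 mmol L⁻¹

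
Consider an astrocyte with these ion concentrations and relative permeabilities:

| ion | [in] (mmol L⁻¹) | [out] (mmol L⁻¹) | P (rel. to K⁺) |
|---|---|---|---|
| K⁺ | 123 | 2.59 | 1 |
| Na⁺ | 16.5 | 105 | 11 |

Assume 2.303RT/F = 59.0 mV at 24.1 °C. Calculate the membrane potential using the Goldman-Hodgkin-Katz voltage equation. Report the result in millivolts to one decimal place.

Vm = 59.0 · log₁₀[(Σ P·[cation]ₒ + Σ P·[anion]ᵢ) / (Σ P·[cation]ᵢ + Σ P·[anion]ₒ)]
Numerator = 1×2.59 + 11×105 = 1158
Denominator = 1×123 + 11×16.5 = 304.5
Vm = 59.0 · log₁₀(3.8016) = 59.0 × (0.5800) = 34.22 mV

34.2 mV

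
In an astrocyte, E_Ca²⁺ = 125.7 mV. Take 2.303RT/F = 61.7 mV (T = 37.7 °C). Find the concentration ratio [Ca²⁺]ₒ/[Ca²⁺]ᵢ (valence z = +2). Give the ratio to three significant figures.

11900

log₁₀([out]/[in]) = E·z/(61.7) = 125.7 × 2 / 61.7 = 4.0746
[out]/[in] = 10^(4.0746) = 1.187e+04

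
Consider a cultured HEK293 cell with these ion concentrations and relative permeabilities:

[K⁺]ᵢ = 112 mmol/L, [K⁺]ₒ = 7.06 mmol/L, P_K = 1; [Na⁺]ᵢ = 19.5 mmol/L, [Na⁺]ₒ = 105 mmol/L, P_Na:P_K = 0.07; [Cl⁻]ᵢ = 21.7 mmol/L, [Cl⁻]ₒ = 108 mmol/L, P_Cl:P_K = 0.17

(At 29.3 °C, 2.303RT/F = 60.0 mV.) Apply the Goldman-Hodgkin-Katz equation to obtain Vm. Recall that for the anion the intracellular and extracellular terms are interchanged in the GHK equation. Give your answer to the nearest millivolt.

Vm = 60.0 · log₁₀[(Σ P·[cation]ₒ + Σ P·[anion]ᵢ) / (Σ P·[cation]ᵢ + Σ P·[anion]ₒ)]
Numerator = 1×7.06 + 0.07×105 + 0.17×21.7 = 18.1
Denominator = 1×112 + 0.07×19.5 + 0.17×108 = 131.7
Vm = 60.0 · log₁₀(0.1374) = 60.0 × (-0.8620) = -51.72 mV

-52 mV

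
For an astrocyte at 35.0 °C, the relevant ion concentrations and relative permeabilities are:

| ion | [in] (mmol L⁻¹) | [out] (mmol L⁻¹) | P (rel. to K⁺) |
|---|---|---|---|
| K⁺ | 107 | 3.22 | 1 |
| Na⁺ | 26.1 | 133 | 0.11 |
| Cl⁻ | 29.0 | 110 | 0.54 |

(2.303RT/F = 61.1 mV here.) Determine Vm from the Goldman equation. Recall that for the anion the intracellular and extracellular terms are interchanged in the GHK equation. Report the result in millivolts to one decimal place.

-43.0 mV

Vm = 61.1 · log₁₀[(Σ P·[cation]ₒ + Σ P·[anion]ᵢ) / (Σ P·[cation]ᵢ + Σ P·[anion]ₒ)]
Numerator = 1×3.22 + 0.11×133 + 0.54×29.0 = 33.51
Denominator = 1×107 + 0.11×26.1 + 0.54×110 = 169.3
Vm = 61.1 · log₁₀(0.19797) = 61.1 × (-0.7034) = -42.98 mV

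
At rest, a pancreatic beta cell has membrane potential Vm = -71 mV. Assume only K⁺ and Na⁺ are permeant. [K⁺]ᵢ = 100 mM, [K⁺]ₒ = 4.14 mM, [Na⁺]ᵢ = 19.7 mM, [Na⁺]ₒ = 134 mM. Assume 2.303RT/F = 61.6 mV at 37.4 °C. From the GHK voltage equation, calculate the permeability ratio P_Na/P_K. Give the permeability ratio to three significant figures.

0.0218

Let α = P_Na/P_K. GHK: Vm = 61.6·log₁₀[(Kₒ + α·Naₒ)/(Kᵢ + α·Naᵢ)].
10^(Vm/61.6) = 10^(-71.0/61.6) = 0.070372
So 0.070372·(Kᵢ + α·Naᵢ) = Kₒ + α·Naₒ → α = (0.070372·100.0 − 4.14) / (134.0 − 0.070372·19.7)
α = (7.037 − 4.14) / (134.0 − 1.386) = 2.897/132.6 = 0.02185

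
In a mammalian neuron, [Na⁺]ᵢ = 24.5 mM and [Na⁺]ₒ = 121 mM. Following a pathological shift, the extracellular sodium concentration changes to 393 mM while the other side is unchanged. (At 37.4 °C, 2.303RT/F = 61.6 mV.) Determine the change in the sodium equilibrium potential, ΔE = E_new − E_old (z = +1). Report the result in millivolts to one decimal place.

E_old = (61.6/1)·log₁₀(121/24.5) = 42.73 mV
E_new = (61.6/1)·log₁₀(393/24.5) = 74.24 mV
ΔE = 74.24 − (42.73) = 31.52 mV

31.5 mV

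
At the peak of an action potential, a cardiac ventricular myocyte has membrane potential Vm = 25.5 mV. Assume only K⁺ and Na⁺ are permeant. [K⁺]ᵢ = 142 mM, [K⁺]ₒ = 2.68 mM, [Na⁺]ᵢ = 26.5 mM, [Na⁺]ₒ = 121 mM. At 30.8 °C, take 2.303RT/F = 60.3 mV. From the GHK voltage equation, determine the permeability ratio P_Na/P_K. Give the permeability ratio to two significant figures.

Let α = P_Na/P_K. GHK: Vm = 60.3·log₁₀[(Kₒ + α·Naₒ)/(Kᵢ + α·Naᵢ)].
10^(Vm/60.3) = 10^(25.5/60.3) = 2.6478
So 2.6478·(Kᵢ + α·Naᵢ) = Kₒ + α·Naₒ → α = (2.6478·142.0 − 2.68) / (121.0 − 2.6478·26.5)
α = (376 − 2.68) / (121.0 − 70.17) = 373.3/50.83 = 7.344

7.3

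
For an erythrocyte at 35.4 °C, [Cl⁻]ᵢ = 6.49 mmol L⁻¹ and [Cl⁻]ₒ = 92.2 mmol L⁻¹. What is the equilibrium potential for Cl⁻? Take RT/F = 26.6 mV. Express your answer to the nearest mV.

E = (26.6/z) · ln([Cl⁻]_out/[Cl⁻]_in) with z = -1.
For an anion, dividing by z = -1 reverses the sign.
= (26.6/-1) · ln(92.2/6.49) = -26.60 · ln(14.21)
= -26.60 · (2.6537) = -70.59 mV

-71 mV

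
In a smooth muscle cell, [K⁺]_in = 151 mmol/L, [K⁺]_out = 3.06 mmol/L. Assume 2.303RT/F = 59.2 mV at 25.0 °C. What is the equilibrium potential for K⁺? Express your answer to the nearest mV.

E = (59.2/z) · log₁₀([K⁺]_out/[K⁺]_in) with z = +1.
= (59.2/1) · log₁₀(3.06/151) = 59.20 · log₁₀(0.02026)
= 59.20 · (-1.6933) = -100.24 mV

-100 mV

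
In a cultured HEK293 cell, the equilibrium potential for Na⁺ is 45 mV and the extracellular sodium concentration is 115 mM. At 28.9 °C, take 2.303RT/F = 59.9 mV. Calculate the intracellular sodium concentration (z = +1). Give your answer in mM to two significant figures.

Nernst: E = (59.9/1) · log₁₀([out]/[in]), so log₁₀([out]/[in]) = 45.0 × 1 / 59.9 = 0.7513.
[out]/[in] = 10^(0.7513) = 5.64.
[in] = 115 / 5.64 = 20.39 mM.

20 mM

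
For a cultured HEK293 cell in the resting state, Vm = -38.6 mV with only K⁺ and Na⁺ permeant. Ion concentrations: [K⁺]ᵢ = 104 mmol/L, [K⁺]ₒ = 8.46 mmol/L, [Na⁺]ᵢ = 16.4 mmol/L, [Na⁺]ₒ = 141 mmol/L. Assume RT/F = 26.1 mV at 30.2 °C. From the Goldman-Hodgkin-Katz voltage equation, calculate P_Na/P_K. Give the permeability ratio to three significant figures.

Let α = P_Na/P_K. GHK: Vm = 26.1·ln[(Kₒ + α·Naₒ)/(Kᵢ + α·Naᵢ)].
e^(Vm/26.1) = e^(-38.6/26.1) = 0.22788
So 0.22788·(Kᵢ + α·Naᵢ) = Kₒ + α·Naₒ → α = (0.22788·104.0 − 8.46) / (141.0 − 0.22788·16.4)
α = (23.7 − 8.46) / (141.0 − 3.737) = 15.24/137.3 = 0.111

0.111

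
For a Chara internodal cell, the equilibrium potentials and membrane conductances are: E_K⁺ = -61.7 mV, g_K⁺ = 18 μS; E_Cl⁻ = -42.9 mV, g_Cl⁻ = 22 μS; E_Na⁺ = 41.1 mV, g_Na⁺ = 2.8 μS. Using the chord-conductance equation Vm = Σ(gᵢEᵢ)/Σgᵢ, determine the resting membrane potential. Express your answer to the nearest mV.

-45 mV

Σ gᵢEᵢ = 18·(-61.7) + 22·(-42.9) + 2.8·(41.1) = -1939.32
Σ gᵢ = 18 + 22 + 2.8 = 42.8
Vm = -1939.32 / 42.8 = -45.31 mV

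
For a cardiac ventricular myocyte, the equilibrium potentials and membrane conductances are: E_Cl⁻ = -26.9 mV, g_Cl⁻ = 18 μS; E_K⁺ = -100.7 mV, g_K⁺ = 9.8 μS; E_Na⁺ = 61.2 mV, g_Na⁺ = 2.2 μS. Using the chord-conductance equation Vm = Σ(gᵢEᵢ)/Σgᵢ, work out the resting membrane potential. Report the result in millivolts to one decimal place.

-44.5 mV

Σ gᵢEᵢ = 18·(-26.9) + 9.8·(-100.7) + 2.2·(61.2) = -1336.42
Σ gᵢ = 18 + 9.8 + 2.2 = 30
Vm = -1336.42 / 30 = -44.55 mV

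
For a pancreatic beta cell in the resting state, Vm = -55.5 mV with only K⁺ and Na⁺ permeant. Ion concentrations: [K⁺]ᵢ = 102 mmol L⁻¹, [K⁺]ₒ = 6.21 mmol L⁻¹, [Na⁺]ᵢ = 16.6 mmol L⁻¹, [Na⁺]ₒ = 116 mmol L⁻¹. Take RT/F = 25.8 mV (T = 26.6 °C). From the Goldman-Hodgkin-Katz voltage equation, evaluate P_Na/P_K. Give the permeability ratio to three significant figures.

0.0496

Let α = P_Na/P_K. GHK: Vm = 25.8·ln[(Kₒ + α·Naₒ)/(Kᵢ + α·Naᵢ)].
e^(Vm/25.8) = e^(-55.5/25.8) = 0.11635
So 0.11635·(Kᵢ + α·Naᵢ) = Kₒ + α·Naₒ → α = (0.11635·102.0 − 6.21) / (116.0 − 0.11635·16.6)
α = (11.87 − 6.21) / (116.0 − 1.931) = 5.658/114.1 = 0.0496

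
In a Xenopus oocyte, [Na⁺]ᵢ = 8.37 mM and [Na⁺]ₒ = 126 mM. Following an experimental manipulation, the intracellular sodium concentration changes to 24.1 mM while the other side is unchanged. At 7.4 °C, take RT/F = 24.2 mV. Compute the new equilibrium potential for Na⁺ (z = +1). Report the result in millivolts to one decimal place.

40.0 mV

After the shift: [Na⁺]_out = 126, [Na⁺]_in = 24.1 mM.
E_new = (24.2/1)·ln(126/24.1) = 24.20 · (1.6541) = 40.03 mV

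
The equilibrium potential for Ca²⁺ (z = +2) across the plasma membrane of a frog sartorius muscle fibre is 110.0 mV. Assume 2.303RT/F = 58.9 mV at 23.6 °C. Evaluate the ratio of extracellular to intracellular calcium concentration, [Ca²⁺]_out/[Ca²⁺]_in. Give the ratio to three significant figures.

log₁₀([out]/[in]) = E·z/(58.9) = 110.0 × 2 / 58.9 = 3.7351
[out]/[in] = 10^(3.7351) = 5434

5430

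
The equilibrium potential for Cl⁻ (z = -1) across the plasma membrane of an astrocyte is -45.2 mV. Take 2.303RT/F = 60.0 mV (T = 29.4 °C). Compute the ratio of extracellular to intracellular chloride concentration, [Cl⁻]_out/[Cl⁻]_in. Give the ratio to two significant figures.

log₁₀([out]/[in]) = E·z/(60.0) = -45.2 × -1 / 60.0 = 0.7533
[out]/[in] = 10^(0.7533) = 5.667

5.7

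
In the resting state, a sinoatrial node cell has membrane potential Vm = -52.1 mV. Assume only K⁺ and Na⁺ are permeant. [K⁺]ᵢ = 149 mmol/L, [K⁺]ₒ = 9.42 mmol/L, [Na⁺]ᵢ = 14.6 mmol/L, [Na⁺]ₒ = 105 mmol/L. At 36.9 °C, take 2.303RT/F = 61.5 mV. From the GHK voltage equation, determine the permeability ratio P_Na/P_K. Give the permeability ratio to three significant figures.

Let α = P_Na/P_K. GHK: Vm = 61.5·log₁₀[(Kₒ + α·Naₒ)/(Kᵢ + α·Naᵢ)].
10^(Vm/61.5) = 10^(-52.1/61.5) = 0.14218
So 0.14218·(Kᵢ + α·Naᵢ) = Kₒ + α·Naₒ → α = (0.14218·149.0 − 9.42) / (105.0 − 0.14218·14.6)
α = (21.19 − 9.42) / (105.0 − 2.076) = 11.77/102.9 = 0.1143

0.114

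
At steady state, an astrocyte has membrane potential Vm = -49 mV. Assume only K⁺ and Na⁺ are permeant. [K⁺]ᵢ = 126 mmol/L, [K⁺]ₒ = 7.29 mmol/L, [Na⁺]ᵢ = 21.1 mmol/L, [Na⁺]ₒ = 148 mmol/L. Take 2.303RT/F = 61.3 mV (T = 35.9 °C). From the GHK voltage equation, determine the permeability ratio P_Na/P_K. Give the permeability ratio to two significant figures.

Let α = P_Na/P_K. GHK: Vm = 61.3·log₁₀[(Kₒ + α·Naₒ)/(Kᵢ + α·Naᵢ)].
10^(Vm/61.3) = 10^(-49.0/61.3) = 0.15873
So 0.15873·(Kᵢ + α·Naᵢ) = Kₒ + α·Naₒ → α = (0.15873·126.0 − 7.29) / (148.0 − 0.15873·21.1)
α = (20 − 7.29) / (148.0 − 3.349) = 12.71/144.7 = 0.08786

0.088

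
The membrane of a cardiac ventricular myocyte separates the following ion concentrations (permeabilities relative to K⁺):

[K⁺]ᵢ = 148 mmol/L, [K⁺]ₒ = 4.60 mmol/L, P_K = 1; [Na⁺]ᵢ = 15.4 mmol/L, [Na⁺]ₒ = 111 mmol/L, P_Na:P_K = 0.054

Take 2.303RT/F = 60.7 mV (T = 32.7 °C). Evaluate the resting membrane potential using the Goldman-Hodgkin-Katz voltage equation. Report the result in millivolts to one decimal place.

-69.7 mV

Vm = 60.7 · log₁₀[(Σ P·[cation]ₒ + Σ P·[anion]ᵢ) / (Σ P·[cation]ᵢ + Σ P·[anion]ₒ)]
Numerator = 1×4.60 + 0.054×111 = 10.59
Denominator = 1×148 + 0.054×15.4 = 148.8
Vm = 60.7 · log₁₀(0.071181) = 60.7 × (-1.1476) = -69.66 mV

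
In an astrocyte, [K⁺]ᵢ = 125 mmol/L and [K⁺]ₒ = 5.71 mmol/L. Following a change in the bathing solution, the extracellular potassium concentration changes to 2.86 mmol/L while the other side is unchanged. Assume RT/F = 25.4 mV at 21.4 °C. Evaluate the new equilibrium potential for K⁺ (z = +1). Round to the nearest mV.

After the shift: [K⁺]_out = 2.86, [K⁺]_in = 125 mmol/L.
E_new = (25.4/1)·ln(2.86/125) = 25.40 · (-3.7775) = -95.95 mV

-96 mV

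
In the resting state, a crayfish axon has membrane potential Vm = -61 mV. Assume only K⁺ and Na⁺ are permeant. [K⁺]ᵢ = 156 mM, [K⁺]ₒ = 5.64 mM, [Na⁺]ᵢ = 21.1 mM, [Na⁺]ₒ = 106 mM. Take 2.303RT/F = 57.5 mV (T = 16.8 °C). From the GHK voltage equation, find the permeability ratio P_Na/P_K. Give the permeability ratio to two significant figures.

0.076

Let α = P_Na/P_K. GHK: Vm = 57.5·log₁₀[(Kₒ + α·Naₒ)/(Kᵢ + α·Naᵢ)].
10^(Vm/57.5) = 10^(-61.0/57.5) = 0.086922
So 0.086922·(Kᵢ + α·Naᵢ) = Kₒ + α·Naₒ → α = (0.086922·156.0 − 5.64) / (106.0 − 0.086922·21.1)
α = (13.56 − 5.64) / (106.0 − 1.834) = 7.92/104.2 = 0.07603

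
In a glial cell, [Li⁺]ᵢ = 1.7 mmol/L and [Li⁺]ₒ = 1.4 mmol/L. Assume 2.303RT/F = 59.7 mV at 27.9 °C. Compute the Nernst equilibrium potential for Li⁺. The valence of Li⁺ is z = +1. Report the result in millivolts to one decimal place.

E = (59.7/z) · log₁₀([Li⁺]_out/[Li⁺]_in) with z = +1.
= (59.7/1) · log₁₀(1.4/1.7) = 59.70 · log₁₀(0.8235)
= 59.70 · (-0.0843) = -5.03 mV

-5.0 mV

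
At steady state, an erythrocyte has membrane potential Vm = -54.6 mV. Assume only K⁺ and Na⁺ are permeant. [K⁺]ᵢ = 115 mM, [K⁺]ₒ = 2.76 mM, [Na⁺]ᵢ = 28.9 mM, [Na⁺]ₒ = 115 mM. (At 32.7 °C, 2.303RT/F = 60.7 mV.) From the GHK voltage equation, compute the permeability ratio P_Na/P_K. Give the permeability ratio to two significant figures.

Let α = P_Na/P_K. GHK: Vm = 60.7·log₁₀[(Kₒ + α·Naₒ)/(Kᵢ + α·Naᵢ)].
10^(Vm/60.7) = 10^(-54.6/60.7) = 0.12604
So 0.12604·(Kᵢ + α·Naᵢ) = Kₒ + α·Naₒ → α = (0.12604·115.0 − 2.76) / (115.0 − 0.12604·28.9)
α = (14.49 − 2.76) / (115.0 − 3.642) = 11.73/111.4 = 0.1054

0.11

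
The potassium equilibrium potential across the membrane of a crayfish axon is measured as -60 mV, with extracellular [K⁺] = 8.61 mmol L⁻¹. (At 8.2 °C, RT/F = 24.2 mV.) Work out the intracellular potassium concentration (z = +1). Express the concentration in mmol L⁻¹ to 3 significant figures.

Nernst: E = (24.2/1) · ln([out]/[in]), so ln([out]/[in]) = -60.0 × 1 / 24.2 = -2.4793.
[out]/[in] = e^(-2.4793) = 0.0838.
[in] = 8.61 / 0.0838 = 102.7 mmol L⁻¹.

103 mmol L⁻¹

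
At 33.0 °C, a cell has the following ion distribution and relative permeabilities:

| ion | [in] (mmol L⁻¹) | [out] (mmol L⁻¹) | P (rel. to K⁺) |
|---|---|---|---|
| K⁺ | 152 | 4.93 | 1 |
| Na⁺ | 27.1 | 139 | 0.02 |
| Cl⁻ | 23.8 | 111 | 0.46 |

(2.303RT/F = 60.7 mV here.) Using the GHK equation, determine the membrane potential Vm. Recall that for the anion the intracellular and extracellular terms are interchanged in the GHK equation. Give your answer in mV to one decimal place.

Vm = 60.7 · log₁₀[(Σ P·[cation]ₒ + Σ P·[anion]ᵢ) / (Σ P·[cation]ᵢ + Σ P·[anion]ₒ)]
Numerator = 1×4.93 + 0.02×139 + 0.46×23.8 = 18.66
Denominator = 1×152 + 0.02×27.1 + 0.46×111 = 203.6
Vm = 60.7 · log₁₀(0.09164) = 60.7 × (-1.0379) = -63.00 mV

-63.0 mV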